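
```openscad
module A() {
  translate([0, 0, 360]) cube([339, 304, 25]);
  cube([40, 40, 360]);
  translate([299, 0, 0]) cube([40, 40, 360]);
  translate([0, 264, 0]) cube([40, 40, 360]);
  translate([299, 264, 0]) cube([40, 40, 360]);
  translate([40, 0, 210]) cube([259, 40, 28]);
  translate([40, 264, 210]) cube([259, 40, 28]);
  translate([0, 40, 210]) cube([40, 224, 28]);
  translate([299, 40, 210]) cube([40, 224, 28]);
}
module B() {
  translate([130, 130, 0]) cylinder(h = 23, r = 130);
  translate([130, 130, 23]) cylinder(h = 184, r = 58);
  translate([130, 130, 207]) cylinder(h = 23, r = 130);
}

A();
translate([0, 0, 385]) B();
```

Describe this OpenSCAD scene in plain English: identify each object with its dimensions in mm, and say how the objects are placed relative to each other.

A is a four-legged stool. The seat is a 339×304×25 mm slab whose top surface is at z = 385 mm; four square legs, each 40×40 mm in cross-section, run from the floor (z = 0) to the underside of the seat, each flush with a corner of the seat. Four stretchers, 40 mm wide and 28 mm tall, connect adjacent legs with their undersides at z = 210 mm, each running between the inner faces of the legs it joins and aligned with the legs' outer faces on the other axis.

B is a spool: two coaxial disc flanges of radius 130 mm and thickness 23 mm, joined by a core cylinder of radius 58 mm and height 184 mm. The lower flange rests on z = 0 and the three cylinders share a vertical axis.

The spool is on top of the stool.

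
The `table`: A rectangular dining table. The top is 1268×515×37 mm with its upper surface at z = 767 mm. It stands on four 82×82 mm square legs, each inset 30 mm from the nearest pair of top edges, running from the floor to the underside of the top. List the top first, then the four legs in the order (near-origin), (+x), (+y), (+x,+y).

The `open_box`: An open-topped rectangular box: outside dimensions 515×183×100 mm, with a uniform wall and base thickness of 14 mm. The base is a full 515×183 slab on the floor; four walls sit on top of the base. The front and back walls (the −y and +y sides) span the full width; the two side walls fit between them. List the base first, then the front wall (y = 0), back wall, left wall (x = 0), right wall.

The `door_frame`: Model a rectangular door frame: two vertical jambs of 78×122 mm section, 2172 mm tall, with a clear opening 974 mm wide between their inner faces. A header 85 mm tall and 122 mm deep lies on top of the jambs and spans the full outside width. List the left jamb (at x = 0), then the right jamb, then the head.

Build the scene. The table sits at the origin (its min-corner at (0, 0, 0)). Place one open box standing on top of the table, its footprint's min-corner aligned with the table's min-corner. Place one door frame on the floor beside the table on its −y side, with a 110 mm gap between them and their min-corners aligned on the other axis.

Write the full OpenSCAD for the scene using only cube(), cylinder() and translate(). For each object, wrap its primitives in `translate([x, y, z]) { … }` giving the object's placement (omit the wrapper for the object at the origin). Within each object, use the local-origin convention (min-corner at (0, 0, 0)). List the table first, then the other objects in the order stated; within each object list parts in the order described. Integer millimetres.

translate([0, 0, 730]) cube([1268, 515, 37]);
translate([30, 30, 0]) cube([82, 82, 730]);
translate([1156, 30, 0]) cube([82, 82, 730]);
translate([30, 403, 0]) cube([82, 82, 730]);
translate([1156, 403, 0]) cube([82, 82, 730]);
translate([0, 0, 767]) {
  cube([515, 183, 14]);
  translate([0, 0, 14]) cube([515, 14, 86]);
  translate([0, 169, 14]) cube([515, 14, 86]);
  translate([0, 14, 14]) cube([14, 155, 86]);
  translate([501, 14, 14]) cube([14, 155, 86]);
}
translate([0, -232, 0]) {
  cube([78, 122, 2172]);
  translate([1052, 0, 0]) cube([78, 122, 2172]);
  translate([0, 0, 2172]) cube([1130, 122, 85]);
}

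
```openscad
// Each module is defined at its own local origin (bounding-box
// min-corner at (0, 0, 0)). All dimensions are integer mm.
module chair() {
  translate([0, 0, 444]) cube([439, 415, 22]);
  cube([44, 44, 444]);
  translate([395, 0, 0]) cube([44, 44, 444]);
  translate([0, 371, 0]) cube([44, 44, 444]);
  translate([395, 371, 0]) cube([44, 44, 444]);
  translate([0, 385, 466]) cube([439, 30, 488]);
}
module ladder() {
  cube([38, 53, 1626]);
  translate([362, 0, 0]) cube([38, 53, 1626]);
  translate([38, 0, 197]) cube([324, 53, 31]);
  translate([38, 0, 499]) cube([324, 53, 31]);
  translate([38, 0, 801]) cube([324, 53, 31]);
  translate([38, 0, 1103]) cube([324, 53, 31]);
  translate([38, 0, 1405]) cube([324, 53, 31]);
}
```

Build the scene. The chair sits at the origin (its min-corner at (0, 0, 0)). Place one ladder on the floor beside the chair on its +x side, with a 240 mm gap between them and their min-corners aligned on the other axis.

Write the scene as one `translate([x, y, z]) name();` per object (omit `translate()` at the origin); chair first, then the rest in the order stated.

chair();
translate([679, 0, 0]) ladder();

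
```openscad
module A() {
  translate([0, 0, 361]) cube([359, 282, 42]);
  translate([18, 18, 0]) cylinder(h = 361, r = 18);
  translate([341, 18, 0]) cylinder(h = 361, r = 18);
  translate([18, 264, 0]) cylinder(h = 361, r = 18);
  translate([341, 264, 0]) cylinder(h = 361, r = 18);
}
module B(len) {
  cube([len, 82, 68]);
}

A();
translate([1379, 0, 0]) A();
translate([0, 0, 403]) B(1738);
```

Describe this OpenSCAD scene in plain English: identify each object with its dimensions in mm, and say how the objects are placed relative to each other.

A is a simple wooden stool: a rectangular seat 359 mm (x) by 282 mm (y), 42 mm thick, top face at z = 403 mm, on four round legs, each 36 mm in diameter. The legs rest on z = 0, each leg's axis is inset half a diameter from the nearest pair of seat edges (so the leg's bounding box is flush with the corner).

B is a rectangular beam 1738 mm long (x), 82 mm deep (y), 68 mm thick (z).

The beam spans the tops of two stools placed 1020 mm apart, resting at z = 403 mm.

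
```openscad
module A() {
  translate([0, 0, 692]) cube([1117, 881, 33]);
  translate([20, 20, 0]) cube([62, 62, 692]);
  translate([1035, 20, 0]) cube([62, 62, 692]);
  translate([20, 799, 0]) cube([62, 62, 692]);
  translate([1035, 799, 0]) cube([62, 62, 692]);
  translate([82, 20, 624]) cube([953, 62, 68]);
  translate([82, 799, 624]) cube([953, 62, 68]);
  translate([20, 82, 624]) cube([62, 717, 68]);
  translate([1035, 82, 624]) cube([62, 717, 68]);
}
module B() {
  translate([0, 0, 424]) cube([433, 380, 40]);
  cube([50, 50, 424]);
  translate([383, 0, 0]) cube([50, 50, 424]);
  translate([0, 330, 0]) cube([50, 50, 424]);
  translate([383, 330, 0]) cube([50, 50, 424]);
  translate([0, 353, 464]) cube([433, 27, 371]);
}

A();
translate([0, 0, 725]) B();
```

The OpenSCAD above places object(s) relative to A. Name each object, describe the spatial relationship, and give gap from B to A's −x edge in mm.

The chair's min-x is at 0; the table's min-x is 0; gap = 0 mm.

A is a table. B is a chair. The chair is on top of the table. The gap from the chair to the table's −x edge is 0 mm.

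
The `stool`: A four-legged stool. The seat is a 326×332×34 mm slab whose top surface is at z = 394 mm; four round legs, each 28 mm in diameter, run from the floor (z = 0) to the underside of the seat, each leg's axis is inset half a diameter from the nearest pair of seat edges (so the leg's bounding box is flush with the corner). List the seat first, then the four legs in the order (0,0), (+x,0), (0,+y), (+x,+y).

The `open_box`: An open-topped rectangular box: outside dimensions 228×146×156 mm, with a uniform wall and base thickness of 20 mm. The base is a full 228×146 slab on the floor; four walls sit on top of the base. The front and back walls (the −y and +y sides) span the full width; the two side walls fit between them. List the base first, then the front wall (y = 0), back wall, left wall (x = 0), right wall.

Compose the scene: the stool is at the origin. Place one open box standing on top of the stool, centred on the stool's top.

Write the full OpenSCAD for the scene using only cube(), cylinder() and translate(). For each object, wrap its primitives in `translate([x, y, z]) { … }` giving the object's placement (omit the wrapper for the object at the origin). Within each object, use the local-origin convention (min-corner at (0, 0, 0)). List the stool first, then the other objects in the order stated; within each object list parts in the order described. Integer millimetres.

translate([0, 0, 360]) cube([326, 332, 34]);
translate([14, 14, 0]) cylinder(h = 360, r = 14);
translate([312, 14, 0]) cylinder(h = 360, r = 14);
translate([14, 318, 0]) cylinder(h = 360, r = 14);
translate([312, 318, 0]) cylinder(h = 360, r = 14);
translate([49, 93, 394]) {
  cube([228, 146, 20]);
  translate([0, 0, 20]) cube([228, 20, 136]);
  translate([0, 126, 20]) cube([228, 20, 136]);
  translate([0, 20, 20]) cube([20, 106, 136]);
  translate([208, 20, 20]) cube([20, 106, 136]);
}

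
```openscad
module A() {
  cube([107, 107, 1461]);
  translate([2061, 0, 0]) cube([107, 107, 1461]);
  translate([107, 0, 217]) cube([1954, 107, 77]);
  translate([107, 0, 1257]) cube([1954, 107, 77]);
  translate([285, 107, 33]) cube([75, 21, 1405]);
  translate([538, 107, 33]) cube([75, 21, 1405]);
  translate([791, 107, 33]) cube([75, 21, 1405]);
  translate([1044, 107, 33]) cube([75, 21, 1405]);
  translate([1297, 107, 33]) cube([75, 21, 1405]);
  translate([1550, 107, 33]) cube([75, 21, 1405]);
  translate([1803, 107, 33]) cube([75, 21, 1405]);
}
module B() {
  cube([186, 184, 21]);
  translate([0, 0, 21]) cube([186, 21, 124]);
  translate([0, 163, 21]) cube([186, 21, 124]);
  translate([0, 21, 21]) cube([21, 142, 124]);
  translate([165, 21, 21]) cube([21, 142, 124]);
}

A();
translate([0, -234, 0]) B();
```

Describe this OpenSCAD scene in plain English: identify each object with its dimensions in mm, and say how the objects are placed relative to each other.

A is a fence section. Two 107×107 mm posts, 1461 mm tall, stand on the floor with a clear span of 1954 mm between their inner faces. Two horizontal rails of 107×77 mm section span the gap between the posts with their undersides at z = 217 mm and z = 1257 mm, flush with the posts' −y face. 7 pickets, each 75 mm wide, 21 mm thick and 1405 mm tall, are fixed to the +y face of the rails with their bottoms at z = 33 mm, evenly spaced across the span with equal gaps (rounded down to the nearest mm) at the −x end and between each pair — any rounding remainder accumulates at the +x end.

B is an open storage box with external size 186×184×145 mm and wall thickness 21 mm (the base is also 21 mm thick). The base covers the whole footprint; the four walls stand on the base, with the y-facing walls full-width and the x-facing walls fitting between their inner faces.

The open box is on the floor beside the fence section on its −y side.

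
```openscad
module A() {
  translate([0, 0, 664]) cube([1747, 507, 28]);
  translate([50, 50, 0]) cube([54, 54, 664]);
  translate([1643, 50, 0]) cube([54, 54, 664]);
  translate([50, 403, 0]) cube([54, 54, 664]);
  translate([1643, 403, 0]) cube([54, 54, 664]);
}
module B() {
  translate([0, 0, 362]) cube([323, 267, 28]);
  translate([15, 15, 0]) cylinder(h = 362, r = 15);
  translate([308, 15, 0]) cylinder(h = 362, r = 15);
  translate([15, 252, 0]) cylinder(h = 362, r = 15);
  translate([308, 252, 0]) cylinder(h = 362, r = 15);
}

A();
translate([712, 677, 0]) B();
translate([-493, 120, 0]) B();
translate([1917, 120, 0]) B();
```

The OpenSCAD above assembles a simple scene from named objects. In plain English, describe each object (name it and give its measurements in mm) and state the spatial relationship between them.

A is a table: top 1747 mm (x) × 507 mm (y), 28 mm thick, upper face at z = 692 mm, on four 54×54 mm square legs, each inset 50 mm from the nearest pair of top edges, running from z = 0 to the bottom of the top.

B is a simple wooden stool: a rectangular seat 323 mm (x) by 267 mm (y), 28 mm thick, top face at z = 390 mm, on four round legs, each 30 mm in diameter. The legs rest on z = 0, each leg's axis is inset half a diameter from the nearest pair of seat edges (so the leg's bounding box is flush with the corner).

Three stools sit around the table at the +y, −x, +x sides.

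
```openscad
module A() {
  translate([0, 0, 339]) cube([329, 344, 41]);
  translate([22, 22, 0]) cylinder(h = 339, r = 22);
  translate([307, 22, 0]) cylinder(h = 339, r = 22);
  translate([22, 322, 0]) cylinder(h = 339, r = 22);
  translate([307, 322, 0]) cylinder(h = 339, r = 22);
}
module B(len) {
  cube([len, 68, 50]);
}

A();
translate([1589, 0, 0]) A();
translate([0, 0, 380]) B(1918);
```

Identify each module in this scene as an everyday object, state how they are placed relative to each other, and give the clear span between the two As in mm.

Second stool starts at x = 1589; first ends at x = 329; clear span = 1589 − 329 = 1260 mm.

A is a stool. B is a beam. A beam spans the tops of two stools. The clear span between the two stools is 1260 mm.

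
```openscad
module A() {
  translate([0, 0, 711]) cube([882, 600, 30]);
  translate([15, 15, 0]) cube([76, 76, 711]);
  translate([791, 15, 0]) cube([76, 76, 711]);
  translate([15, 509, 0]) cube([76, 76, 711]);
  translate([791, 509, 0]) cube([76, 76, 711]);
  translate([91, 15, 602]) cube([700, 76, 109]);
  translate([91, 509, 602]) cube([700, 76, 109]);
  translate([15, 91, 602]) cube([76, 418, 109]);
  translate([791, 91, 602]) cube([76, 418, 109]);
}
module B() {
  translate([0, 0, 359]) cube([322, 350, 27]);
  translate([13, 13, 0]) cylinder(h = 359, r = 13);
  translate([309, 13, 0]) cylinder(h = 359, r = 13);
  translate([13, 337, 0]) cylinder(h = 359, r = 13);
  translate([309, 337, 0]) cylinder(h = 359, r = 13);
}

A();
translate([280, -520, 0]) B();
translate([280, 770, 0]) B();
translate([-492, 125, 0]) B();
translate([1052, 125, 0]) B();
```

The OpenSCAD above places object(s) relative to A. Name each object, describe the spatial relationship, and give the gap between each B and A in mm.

A is a table. B is a stool. Four stools sit around the table at the −y, +y, −x, +x sides. The gap between each stool and the table is 170 mm.

Each stool's nearest face is 170 mm from the table's bounding box.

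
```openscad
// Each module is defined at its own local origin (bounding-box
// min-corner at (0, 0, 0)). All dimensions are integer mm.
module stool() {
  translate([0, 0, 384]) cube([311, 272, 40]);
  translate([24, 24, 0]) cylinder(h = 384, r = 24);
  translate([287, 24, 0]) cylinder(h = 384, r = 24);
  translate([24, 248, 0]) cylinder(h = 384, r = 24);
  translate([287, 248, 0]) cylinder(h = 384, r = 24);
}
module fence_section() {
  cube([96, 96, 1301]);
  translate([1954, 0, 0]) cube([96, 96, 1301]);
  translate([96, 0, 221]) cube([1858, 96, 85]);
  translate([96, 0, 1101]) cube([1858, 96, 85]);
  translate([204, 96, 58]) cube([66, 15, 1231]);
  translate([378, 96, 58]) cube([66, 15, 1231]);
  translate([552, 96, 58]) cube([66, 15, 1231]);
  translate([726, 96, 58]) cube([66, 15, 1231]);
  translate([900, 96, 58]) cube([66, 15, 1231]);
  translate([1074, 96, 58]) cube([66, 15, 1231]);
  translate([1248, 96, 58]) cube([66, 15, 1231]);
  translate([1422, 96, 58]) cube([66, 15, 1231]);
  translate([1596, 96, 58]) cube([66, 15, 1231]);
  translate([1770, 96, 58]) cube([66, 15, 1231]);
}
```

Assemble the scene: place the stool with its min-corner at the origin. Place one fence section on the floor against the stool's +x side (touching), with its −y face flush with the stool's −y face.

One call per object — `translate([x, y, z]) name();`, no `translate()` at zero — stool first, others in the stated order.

stool();
translate([311, 0, 0]) fence_section();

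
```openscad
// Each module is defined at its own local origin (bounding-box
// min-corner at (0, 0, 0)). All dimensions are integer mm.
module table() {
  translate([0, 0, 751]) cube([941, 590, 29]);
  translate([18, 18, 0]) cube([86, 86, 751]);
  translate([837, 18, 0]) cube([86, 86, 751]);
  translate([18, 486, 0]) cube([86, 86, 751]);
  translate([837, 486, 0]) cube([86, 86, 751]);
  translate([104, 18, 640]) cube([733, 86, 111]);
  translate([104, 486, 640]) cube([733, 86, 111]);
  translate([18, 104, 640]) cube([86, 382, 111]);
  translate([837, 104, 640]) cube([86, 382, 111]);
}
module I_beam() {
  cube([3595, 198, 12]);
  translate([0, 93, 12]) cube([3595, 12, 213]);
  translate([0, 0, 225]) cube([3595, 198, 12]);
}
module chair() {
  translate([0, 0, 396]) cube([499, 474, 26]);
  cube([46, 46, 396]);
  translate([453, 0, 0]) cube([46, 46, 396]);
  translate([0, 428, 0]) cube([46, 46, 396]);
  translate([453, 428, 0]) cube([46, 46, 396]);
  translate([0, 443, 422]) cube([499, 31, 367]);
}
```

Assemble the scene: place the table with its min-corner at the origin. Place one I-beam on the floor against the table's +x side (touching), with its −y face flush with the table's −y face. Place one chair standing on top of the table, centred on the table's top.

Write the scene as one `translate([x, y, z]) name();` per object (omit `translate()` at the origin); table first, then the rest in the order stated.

table();
translate([941, 0, 0]) I_beam();
translate([221, 58, 780]) chair();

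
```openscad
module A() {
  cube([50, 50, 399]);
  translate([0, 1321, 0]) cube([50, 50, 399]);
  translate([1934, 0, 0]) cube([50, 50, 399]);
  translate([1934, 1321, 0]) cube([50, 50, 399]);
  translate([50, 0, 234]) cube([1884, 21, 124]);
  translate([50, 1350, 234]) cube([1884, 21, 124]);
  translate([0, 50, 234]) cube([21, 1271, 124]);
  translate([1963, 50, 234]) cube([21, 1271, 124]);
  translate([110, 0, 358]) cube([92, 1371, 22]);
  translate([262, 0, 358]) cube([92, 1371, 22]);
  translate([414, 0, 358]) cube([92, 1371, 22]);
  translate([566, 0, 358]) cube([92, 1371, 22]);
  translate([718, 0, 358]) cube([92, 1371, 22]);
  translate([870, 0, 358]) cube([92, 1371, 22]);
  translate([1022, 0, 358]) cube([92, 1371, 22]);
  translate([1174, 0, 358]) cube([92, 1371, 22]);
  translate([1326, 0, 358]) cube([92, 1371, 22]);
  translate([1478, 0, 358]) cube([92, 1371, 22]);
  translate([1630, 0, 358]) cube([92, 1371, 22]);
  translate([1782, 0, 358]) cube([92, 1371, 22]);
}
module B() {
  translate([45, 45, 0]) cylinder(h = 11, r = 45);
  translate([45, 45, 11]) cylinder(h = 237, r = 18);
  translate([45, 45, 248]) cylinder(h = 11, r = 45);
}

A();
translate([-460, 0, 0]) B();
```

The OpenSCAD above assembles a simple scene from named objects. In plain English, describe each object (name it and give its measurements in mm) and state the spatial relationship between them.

A is a bed frame 1984 mm long (x) by 1371 mm wide (y). Four 50×50 mm corner posts, 399 mm tall, at the corners of the footprint. Four rails of 21 mm thickness and 124 mm height run between adjacent posts with their undersides at z = 234 mm, their outer faces flush with the outside of the frame (the two x-running rails run between the posts' inner faces; the two y-running rails run between the posts' inner faces). 12 slats, each 92 mm wide (x) and 22 mm thick, lie across the top of the two x-running rails, running the full 1371 mm width of the frame in y; the slats are evenly spaced along x between the inner faces of the end posts with equal gaps (rounded down to the nearest mm) at the −x end and between each pair — any rounding remainder accumulates at the +x end.

B is a spool: two coaxial disc flanges of radius 45 mm and thickness 11 mm, joined by a core cylinder of radius 18 mm and height 237 mm. The lower flange rests on z = 0 and the three cylinders share a vertical axis.

The spool is on the floor beside the bed frame on its −x side.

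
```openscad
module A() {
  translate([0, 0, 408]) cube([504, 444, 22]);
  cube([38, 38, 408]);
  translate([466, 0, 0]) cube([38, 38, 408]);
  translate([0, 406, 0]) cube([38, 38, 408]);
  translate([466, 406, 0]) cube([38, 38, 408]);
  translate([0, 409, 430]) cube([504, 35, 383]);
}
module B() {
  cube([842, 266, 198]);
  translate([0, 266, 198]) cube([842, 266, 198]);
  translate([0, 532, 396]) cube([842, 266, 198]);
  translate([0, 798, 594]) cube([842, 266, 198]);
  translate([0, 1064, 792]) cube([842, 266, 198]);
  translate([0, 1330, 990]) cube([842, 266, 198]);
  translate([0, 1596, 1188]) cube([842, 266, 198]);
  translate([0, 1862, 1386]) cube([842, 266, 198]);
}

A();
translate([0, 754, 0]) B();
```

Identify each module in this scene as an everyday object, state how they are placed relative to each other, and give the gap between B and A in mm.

The staircase's nearest face is 310 mm from the chair's +y face.

A is a chair. B is a staircase. The staircase is on the floor beside the chair on its +y side. The gap between the staircase and the chair is 310 mm.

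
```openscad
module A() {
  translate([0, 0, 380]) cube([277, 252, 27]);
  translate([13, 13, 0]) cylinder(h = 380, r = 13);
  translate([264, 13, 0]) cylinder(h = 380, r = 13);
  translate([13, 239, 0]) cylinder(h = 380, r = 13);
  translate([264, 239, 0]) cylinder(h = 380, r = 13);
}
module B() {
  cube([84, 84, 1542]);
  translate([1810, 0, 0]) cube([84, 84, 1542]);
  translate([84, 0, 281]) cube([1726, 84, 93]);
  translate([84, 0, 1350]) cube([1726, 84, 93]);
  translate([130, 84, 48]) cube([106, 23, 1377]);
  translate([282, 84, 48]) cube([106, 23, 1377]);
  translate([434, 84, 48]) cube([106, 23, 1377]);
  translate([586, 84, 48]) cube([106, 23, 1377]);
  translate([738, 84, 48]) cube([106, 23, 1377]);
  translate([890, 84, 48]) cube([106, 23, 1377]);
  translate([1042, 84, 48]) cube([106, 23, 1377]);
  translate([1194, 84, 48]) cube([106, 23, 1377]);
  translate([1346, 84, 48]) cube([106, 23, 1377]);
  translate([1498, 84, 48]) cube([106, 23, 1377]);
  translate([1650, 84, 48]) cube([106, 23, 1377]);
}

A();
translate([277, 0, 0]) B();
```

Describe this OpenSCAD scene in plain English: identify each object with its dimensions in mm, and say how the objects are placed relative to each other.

A is a four-legged stool. The seat is 277×252 mm, 27 mm thick, top at z = 407 mm. It stands on four round legs, each 26 mm in diameter, from z = 0 to the seat underside, each leg's axis is inset half a diameter from the nearest pair of seat edges (so the leg's bounding box is flush with the corner).

B is a fence section. Two 84×84 mm posts, 1542 mm tall, stand on the floor with a clear span of 1726 mm between their inner faces. Two horizontal rails of 84×93 mm section span the gap between the posts with their undersides at z = 281 mm and z = 1350 mm, flush with the posts' −y face. 11 pickets, each 106 mm wide, 23 mm thick and 1377 mm tall, are fixed to the +y face of the rails with their bottoms at z = 48 mm, evenly spaced across the span with equal gaps (rounded down to the nearest mm) at the −x end and between each pair — any rounding remainder accumulates at the +x end.

The fence section is against the stool's +x side, with their −y faces flush.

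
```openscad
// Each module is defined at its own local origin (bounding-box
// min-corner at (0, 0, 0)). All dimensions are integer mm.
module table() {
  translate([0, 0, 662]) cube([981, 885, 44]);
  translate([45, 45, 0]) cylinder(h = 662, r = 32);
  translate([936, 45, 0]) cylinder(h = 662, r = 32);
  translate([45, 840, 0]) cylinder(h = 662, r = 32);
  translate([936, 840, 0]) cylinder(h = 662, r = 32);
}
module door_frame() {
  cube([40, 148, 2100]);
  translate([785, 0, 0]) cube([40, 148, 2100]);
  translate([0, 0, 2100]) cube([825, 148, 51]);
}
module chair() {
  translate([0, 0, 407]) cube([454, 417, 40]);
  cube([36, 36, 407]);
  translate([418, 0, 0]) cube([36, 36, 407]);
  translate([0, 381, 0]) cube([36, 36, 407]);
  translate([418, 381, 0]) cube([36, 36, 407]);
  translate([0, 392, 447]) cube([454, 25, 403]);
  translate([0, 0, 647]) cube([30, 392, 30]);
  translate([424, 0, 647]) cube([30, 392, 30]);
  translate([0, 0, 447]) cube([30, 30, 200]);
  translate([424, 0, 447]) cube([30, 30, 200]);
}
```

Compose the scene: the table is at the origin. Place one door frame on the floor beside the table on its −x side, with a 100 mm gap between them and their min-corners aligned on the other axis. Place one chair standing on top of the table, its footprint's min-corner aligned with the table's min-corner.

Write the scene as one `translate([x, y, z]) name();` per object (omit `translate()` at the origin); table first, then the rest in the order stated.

table();
translate([-925, 0, 0]) door_frame();
translate([0, 0, 706]) chair();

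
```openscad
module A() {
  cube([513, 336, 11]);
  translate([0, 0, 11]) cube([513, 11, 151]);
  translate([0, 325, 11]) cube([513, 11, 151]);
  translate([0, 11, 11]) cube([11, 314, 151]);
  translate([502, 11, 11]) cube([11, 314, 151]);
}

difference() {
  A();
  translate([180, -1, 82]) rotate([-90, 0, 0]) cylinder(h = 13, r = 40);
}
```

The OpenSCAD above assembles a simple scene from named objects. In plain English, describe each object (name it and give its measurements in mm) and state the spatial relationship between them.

A is an open-topped rectangular box: outside dimensions 513×336×162 mm, with a uniform wall and base thickness of 11 mm. The base is a full 513×336 slab on the floor; four walls sit on top of the base. The front and back walls (the −y and +y sides) span the full width; the two side walls fit between them.

The open box has a circular hole of radius 40 mm through its front wall, centred at (x = 180, z = 82).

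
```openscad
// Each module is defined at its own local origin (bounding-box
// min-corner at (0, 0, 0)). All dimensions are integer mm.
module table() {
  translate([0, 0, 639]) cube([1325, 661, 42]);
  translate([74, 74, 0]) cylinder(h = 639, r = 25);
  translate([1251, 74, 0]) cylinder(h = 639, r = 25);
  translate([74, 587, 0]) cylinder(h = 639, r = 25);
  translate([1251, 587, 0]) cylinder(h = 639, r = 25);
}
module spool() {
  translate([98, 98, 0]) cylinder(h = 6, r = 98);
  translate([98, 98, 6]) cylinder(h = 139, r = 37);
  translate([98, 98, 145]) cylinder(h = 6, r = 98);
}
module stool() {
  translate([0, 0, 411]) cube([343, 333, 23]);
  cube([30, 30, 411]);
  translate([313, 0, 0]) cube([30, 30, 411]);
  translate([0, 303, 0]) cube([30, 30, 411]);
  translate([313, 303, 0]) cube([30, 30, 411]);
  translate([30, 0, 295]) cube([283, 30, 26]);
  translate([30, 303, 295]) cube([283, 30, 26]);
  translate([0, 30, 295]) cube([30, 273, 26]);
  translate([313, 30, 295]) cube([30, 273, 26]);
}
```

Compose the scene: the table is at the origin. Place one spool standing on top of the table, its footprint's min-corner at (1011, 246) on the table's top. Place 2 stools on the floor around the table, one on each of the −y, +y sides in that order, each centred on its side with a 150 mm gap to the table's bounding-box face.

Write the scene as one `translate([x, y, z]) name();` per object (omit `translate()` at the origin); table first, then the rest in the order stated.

table();
translate([1011, 246, 681]) spool();
translate([491, -483, 0]) stool();
translate([491, 811, 0]) stool();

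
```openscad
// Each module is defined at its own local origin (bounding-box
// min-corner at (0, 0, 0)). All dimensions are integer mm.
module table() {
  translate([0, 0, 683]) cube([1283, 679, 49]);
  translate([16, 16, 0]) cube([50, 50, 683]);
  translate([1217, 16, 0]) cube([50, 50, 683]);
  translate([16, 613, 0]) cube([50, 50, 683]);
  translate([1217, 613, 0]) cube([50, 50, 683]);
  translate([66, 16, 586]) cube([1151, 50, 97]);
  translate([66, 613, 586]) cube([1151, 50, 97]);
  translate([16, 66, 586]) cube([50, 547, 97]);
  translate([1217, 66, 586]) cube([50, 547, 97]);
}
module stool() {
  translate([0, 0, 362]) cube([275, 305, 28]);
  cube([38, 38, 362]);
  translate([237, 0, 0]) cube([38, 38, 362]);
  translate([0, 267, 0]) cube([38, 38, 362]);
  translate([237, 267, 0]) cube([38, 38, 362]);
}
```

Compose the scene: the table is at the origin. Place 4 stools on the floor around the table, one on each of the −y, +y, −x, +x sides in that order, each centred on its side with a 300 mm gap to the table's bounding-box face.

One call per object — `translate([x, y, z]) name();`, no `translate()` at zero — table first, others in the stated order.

table();
translate([504, -605, 0]) stool();
translate([504, 979, 0]) stool();
translate([-575, 187, 0]) stool();
translate([1583, 187, 0]) stool();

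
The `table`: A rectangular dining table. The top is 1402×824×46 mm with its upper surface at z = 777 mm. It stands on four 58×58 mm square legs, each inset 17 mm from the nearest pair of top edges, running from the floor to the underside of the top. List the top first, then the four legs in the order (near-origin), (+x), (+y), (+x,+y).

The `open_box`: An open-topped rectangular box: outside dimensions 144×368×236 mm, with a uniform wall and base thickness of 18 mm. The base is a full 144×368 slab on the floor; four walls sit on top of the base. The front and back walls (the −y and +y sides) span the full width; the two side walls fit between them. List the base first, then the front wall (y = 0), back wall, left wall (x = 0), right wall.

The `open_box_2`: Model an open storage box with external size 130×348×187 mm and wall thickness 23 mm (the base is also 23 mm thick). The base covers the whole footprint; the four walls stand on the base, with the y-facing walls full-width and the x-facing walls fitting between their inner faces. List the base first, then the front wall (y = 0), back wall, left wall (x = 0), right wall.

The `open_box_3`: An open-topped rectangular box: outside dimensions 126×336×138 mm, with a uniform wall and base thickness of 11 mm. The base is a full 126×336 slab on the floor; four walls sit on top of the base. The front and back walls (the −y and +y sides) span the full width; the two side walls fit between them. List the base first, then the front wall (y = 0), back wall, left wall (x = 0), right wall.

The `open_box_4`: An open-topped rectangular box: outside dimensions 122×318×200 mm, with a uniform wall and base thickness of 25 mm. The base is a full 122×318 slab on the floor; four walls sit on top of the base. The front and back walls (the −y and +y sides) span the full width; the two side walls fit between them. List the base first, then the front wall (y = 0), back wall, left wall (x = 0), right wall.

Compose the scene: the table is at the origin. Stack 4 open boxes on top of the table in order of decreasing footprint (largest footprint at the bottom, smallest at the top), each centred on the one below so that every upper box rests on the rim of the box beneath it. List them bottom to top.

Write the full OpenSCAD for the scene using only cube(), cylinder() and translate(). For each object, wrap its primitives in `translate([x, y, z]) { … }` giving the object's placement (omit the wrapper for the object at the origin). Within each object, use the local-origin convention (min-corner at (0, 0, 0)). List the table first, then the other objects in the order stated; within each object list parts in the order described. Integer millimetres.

translate([0, 0, 731]) cube([1402, 824, 46]);
translate([17, 17, 0]) cube([58, 58, 731]);
translate([1327, 17, 0]) cube([58, 58, 731]);
translate([17, 749, 0]) cube([58, 58, 731]);
translate([1327, 749, 0]) cube([58, 58, 731]);
translate([629, 228, 777]) {
  cube([144, 368, 18]);
  translate([0, 0, 18]) cube([144, 18, 218]);
  translate([0, 350, 18]) cube([144, 18, 218]);
  translate([0, 18, 18]) cube([18, 332, 218]);
  translate([126, 18, 18]) cube([18, 332, 218]);
}
translate([636, 238, 1013]) {
  cube([130, 348, 23]);
  translate([0, 0, 23]) cube([130, 23, 164]);
  translate([0, 325, 23]) cube([130, 23, 164]);
  translate([0, 23, 23]) cube([23, 302, 164]);
  translate([107, 23, 23]) cube([23, 302, 164]);
}
translate([638, 244, 1200]) {
  cube([126, 336, 11]);
  translate([0, 0, 11]) cube([126, 11, 127]);
  translate([0, 325, 11]) cube([126, 11, 127]);
  translate([0, 11, 11]) cube([11, 314, 127]);
  translate([115, 11, 11]) cube([11, 314, 127]);
}
translate([640, 253, 1338]) {
  cube([122, 318, 25]);
  translate([0, 0, 25]) cube([122, 25, 175]);
  translate([0, 293, 25]) cube([122, 25, 175]);
  translate([0, 25, 25]) cube([25, 268, 175]);
  translate([97, 25, 25]) cube([25, 268, 175]);
}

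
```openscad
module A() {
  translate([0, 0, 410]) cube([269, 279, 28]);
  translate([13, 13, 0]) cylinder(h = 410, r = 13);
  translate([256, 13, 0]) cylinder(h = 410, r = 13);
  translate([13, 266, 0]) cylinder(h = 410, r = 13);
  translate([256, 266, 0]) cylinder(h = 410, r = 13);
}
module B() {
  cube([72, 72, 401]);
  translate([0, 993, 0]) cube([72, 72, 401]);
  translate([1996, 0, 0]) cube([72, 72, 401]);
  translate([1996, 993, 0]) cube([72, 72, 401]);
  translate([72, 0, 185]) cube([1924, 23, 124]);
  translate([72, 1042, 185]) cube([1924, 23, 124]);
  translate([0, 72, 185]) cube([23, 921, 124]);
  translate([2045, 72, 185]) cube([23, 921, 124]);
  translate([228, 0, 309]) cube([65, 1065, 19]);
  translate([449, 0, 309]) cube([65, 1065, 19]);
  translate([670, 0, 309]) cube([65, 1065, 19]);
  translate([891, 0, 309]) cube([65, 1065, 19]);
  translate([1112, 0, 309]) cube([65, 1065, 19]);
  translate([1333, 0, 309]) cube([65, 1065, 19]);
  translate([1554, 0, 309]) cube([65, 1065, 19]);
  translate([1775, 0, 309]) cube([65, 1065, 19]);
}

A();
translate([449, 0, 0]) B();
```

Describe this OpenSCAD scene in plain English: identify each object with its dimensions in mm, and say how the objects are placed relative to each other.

A is a four-legged stool. The seat is a 269×279×28 mm slab whose top surface is at z = 438 mm; four round legs, each 26 mm in diameter, run from the floor (z = 0) to the underside of the seat, each leg's axis is inset half a diameter from the nearest pair of seat edges (so the leg's bounding box is flush with the corner).

B is a bed frame 2068 mm long (x) by 1065 mm wide (y). Four 72×72 mm corner posts, 401 mm tall, at the corners of the footprint. Four rails of 23 mm thickness and 124 mm height run between adjacent posts with their undersides at z = 185 mm, their outer faces flush with the outside of the frame (the two x-running rails run between the posts' inner faces; the two y-running rails run between the posts' inner faces). 8 slats, each 65 mm wide (x) and 19 mm thick, lie across the top of the two x-running rails, running the full 1065 mm width of the frame in y; the slats are evenly spaced along x between the inner faces of the end posts with equal gaps (rounded down to the nearest mm) at the −x end and between each pair — any rounding remainder accumulates at the +x end.

The bed frame is on the floor beside the stool on its +x side.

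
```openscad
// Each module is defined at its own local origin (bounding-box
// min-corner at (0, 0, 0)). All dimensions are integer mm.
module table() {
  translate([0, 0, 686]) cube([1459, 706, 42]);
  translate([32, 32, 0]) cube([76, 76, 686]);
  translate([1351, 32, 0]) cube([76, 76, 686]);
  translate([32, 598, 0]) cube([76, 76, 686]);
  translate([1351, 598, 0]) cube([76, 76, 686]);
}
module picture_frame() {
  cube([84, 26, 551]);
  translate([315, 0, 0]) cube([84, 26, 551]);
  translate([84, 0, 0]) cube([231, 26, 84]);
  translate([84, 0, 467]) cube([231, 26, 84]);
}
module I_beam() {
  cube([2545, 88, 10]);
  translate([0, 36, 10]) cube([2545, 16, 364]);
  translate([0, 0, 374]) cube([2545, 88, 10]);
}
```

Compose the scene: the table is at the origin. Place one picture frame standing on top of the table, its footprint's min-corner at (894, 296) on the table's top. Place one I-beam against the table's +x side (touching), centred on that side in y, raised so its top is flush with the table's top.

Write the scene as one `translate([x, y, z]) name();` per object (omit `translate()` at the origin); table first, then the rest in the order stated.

table();
translate([894, 296, 728]) picture_frame();
translate([1459, 309, 344]) I_beam();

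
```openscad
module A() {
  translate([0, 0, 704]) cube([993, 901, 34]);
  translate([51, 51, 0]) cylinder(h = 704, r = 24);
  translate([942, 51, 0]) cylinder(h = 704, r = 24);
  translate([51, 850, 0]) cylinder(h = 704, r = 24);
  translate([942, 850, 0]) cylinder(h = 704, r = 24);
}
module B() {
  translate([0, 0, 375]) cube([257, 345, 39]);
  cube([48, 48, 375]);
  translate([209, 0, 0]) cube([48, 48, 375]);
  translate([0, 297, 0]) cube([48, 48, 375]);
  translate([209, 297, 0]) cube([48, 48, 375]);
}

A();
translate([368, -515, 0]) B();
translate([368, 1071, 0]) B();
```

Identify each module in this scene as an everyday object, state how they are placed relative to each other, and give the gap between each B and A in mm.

A is a table. B is a stool. Two stools sit around the table at the −y, +y sides. The gap between each stool and the table is 170 mm.

Each stool's nearest face is 170 mm from the table's bounding box.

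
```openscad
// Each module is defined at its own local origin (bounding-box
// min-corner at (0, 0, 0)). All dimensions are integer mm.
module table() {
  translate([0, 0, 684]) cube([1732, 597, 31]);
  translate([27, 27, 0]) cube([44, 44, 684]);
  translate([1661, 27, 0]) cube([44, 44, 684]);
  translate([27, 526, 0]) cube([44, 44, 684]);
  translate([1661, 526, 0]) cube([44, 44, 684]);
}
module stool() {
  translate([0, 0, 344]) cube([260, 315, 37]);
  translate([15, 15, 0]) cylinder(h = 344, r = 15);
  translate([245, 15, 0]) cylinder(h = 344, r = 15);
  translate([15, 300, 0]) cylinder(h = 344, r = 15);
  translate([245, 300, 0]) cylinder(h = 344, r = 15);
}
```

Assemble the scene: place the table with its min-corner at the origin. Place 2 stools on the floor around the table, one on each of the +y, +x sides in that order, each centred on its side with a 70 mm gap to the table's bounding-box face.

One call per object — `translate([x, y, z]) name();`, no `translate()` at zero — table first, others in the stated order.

table();
translate([736, 667, 0]) stool();
translate([1802, 141, 0]) stool();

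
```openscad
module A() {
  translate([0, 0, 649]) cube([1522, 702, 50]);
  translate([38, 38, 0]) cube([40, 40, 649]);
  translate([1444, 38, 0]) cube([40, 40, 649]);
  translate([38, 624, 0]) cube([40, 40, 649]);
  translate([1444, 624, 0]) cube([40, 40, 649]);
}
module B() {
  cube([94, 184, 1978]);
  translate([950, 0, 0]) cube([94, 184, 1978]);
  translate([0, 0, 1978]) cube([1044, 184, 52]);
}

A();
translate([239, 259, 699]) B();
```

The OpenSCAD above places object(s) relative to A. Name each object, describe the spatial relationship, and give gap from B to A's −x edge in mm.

A is a table. B is a door frame. The door frame is on top of the table, centred. The gap from the door frame to the table's −x edge is 239 mm.

The door frame's min-x is at 239; the table's min-x is 0; gap = 239 mm.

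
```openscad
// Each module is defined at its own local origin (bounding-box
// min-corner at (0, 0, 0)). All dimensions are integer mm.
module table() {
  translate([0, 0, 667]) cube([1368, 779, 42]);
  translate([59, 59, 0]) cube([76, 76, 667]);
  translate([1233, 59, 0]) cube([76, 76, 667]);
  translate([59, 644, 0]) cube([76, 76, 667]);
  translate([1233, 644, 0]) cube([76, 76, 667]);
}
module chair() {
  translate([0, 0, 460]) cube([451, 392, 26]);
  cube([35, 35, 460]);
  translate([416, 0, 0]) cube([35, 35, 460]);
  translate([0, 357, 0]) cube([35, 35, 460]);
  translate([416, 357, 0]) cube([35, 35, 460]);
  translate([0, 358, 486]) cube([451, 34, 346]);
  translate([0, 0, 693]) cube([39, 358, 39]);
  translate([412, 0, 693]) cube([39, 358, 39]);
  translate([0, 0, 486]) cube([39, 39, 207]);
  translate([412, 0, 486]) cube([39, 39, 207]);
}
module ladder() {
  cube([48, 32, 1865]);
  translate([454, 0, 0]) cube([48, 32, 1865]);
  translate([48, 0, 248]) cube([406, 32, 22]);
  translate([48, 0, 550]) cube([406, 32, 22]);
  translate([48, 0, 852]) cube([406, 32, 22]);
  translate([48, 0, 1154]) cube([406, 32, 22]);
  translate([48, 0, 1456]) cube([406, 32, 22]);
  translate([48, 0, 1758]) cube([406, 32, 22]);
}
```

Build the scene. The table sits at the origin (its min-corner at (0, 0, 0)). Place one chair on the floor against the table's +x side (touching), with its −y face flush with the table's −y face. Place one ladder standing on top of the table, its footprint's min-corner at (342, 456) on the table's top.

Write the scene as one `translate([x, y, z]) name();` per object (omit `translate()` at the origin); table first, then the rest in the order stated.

table();
translate([1368, 0, 0]) chair();
translate([342, 456, 709]) ladder();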